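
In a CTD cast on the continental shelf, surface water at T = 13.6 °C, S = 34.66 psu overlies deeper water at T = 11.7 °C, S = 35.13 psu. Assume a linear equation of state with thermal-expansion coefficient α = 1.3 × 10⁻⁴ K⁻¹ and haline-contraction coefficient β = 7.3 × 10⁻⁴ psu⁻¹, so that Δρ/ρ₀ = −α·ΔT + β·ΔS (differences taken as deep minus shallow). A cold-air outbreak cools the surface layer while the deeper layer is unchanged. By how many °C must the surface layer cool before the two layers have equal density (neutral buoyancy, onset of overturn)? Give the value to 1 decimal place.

4.5 °C

Neutral buoyancy requires Δρ = 0, i.e. −α(T_deep − T_surf′) + β(S_deep − S_surf) = 0.
T_surf′ = T_deep − (β/α)·ΔS = 11.7 − (7.3 × 10⁻⁴/1.3 × 10⁻⁴)·(+0.47) = 9.061 °C.
Cooling required: 13.6 − (9.061) = 4.539 °C.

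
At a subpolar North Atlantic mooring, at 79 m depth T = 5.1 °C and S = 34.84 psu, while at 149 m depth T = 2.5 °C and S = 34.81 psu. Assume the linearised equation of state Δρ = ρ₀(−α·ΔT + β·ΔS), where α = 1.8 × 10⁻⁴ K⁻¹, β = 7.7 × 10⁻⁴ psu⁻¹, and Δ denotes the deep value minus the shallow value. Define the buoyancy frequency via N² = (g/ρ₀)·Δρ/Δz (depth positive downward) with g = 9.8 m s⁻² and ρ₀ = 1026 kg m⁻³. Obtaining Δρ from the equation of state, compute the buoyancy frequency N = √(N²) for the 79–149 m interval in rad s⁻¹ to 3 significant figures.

ΔT = -2.6 K, ΔS = -0.03 psu (deep − shallow).
Δρ/ρ₀ = −αΔT + βΔS = 4.68 × 10⁻⁴ − 2.31 × 10⁻⁵ = 4.449 × 10⁻⁴, so Δρ ≈ 0.4565 kg m⁻³.
N² = (g/ρ₀)·Δρ/Δz = g·(Δρ/ρ₀)/Δz = 9.8 × 4.449 × 10⁻⁴ / 70 = 6.2286 × 10⁻⁵ s⁻².
N = √(6.2286 × 10⁻⁵) = 7.8921 × 10⁻³ rad s⁻¹ ≈ 7.89 × 10⁻³ rad s⁻¹.

7.89 × 10⁻³ rad s⁻¹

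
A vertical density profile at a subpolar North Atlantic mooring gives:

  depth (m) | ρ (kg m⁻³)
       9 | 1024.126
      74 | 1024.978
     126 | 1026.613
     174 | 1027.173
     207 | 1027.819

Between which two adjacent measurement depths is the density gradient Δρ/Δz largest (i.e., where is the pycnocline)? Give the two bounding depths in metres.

74–126 m

Compute the density gradient over each adjacent pair:
  9–74 m: Δρ/Δz = 0.852/65 = 0.013 kg m⁻⁴
  74–126 m: Δρ/Δz = 1.635/52 = 0.031 kg m⁻⁴
  126–174 m: Δρ/Δz = 0.560/48 = 0.012 kg m⁻⁴
  174–207 m: Δρ/Δz = 0.646/33 = 0.020 kg m⁻⁴
The largest gradient is in the 74–126 m interval — the pycnocline.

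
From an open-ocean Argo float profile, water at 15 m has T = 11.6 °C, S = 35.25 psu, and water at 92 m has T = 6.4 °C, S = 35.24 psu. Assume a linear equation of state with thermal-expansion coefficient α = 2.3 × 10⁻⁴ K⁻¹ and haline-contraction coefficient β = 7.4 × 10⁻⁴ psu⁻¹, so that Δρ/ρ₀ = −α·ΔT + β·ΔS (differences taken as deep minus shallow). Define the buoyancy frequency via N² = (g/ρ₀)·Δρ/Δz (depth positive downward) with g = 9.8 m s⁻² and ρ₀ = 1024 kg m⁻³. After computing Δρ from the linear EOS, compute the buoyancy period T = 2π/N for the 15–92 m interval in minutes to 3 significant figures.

ΔT = -5.2 K, ΔS = -0.01 psu (deep − shallow).
Δρ/ρ₀ = −αΔT + βΔS = 1.196 × 10⁻³ − 7.40 × 10⁻⁶ = 1.1886 × 10⁻³, so Δρ ≈ 1.217 kg m⁻³.
N² = (g/ρ₀)·Δρ/Δz = g·(Δρ/ρ₀)/Δz = 9.8 × 1.1886 × 10⁻³ / 77 = 1.5128 × 10⁻⁴ s⁻².
N = √(1.5128 × 10⁻⁴) = 0.012300 rad s⁻¹ → T = 2π/N = 510.83 s = 8.5138 min ≈ 8.51 min.

8.51 min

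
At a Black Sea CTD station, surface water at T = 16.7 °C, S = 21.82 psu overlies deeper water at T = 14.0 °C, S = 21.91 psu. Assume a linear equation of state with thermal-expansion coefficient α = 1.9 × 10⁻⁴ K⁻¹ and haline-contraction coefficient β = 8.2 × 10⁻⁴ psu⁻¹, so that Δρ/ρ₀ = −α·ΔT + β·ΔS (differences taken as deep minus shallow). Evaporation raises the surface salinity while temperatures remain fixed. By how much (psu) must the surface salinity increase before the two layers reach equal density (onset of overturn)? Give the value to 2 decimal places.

0.72 psu

Neutral buoyancy requires −α(T_deep − T_surf) + β(S_deep − S_surf′) = 0.
S_surf′ = S_deep − (α/β)·ΔT = 21.91 − (1.9 × 10⁻⁴/8.2 × 10⁻⁴)·(-2.7) = 22.5356 psu.
Increase required: 22.5356 − 21.82 = 0.7156 psu.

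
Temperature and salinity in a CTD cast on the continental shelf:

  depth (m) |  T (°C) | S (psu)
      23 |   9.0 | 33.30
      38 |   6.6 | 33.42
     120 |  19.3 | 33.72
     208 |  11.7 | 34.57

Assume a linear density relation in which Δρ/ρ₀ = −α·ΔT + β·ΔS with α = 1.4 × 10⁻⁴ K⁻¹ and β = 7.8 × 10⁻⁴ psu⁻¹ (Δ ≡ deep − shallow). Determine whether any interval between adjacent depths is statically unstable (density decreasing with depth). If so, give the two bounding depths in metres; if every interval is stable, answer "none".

38–120 m

Evaluate Δρ/ρ₀ = −αΔT + βΔS across each adjacent pair:
  23–38 m: −αΔT+βΔS = −(1.4 × 10⁻⁴)(-2.4)+(7.8 × 10⁻⁴)(+0.12) = 4.3 × 10⁻⁴ → stable
  38–120 m: −αΔT+βΔS = −(1.4 × 10⁻⁴)(+12.7)+(7.8 × 10⁻⁴)(+0.30) = -1.5 × 10⁻³ → UNSTABLE
  120–208 m: −αΔT+βΔS = −(1.4 × 10⁻⁴)(-7.6)+(7.8 × 10⁻⁴)(+0.85) = 1.7 × 10⁻³ → stable
The 38–120 m interval has Δρ < 0: lighter water underlies denser water.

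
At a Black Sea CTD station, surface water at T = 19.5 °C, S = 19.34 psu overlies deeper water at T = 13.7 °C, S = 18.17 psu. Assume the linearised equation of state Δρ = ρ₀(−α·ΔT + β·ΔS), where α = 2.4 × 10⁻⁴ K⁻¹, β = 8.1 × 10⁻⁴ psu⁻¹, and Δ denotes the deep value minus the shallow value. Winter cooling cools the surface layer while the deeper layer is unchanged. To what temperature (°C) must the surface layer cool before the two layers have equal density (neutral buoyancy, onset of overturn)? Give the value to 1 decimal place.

17.6 °C

Neutral buoyancy requires Δρ = 0, i.e. −α(T_deep − T_surf′) + β(S_deep − S_surf) = 0.
T_surf′ = T_deep − (β/α)·ΔS = 13.7 − (8.1 × 10⁻⁴/2.4 × 10⁻⁴)·(-1.17) = 17.649 °C.
Cooling required: 19.5 − (17.649) = 1.851 °C.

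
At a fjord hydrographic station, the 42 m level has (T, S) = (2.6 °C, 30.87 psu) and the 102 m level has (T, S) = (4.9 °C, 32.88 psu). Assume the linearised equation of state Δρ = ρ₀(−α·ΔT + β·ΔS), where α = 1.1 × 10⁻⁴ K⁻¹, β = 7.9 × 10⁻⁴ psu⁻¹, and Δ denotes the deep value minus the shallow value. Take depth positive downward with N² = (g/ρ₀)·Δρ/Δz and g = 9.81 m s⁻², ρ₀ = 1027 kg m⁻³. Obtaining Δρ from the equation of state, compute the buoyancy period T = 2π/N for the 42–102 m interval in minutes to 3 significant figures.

7.09 min

ΔT = +2.3 K, ΔS = +2.01 psu (deep − shallow).
Δρ/ρ₀ = −αΔT + βΔS = -2.53 × 10⁻⁴ + 1.5879 × 10⁻³ = 1.3349 × 10⁻³, so Δρ ≈ 1.371 kg m⁻³.
N² = (g/ρ₀)·Δρ/Δz = g·(Δρ/ρ₀)/Δz = 9.81 × 1.3349 × 10⁻³ / 60 = 2.1826 × 10⁻⁴ s⁻².
N = √(2.1826 × 10⁻⁴) = 0.014774 rad s⁻¹ → T = 2π/N = 425.29 s = 7.0882 min ≈ 7.09 min.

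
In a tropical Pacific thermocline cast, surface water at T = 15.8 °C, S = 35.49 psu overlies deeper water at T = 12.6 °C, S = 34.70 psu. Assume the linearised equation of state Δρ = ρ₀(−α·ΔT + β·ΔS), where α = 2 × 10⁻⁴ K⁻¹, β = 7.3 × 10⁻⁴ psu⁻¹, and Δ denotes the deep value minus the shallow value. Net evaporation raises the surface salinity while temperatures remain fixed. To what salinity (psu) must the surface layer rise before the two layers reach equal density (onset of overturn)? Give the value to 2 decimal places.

Neutral buoyancy requires −α(T_deep − T_surf) + β(S_deep − S_surf′) = 0.
S_surf′ = S_deep − (α/β)·ΔT = 34.70 − (2 × 10⁻⁴/7.3 × 10⁻⁴)·(-3.2) = 35.5767 psu.
Increase required: 35.5767 − 35.49 = 0.0867 psu.

35.58 psu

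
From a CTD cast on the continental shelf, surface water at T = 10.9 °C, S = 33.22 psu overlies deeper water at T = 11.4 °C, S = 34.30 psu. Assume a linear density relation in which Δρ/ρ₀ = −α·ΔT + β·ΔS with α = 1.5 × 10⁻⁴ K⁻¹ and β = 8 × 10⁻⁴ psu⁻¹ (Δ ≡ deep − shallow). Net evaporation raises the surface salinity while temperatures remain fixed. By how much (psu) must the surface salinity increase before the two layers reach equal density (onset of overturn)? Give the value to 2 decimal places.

Neutral buoyancy requires −α(T_deep − T_surf) + β(S_deep − S_surf′) = 0.
S_surf′ = S_deep − (α/β)·ΔT = 34.30 − (1.5 × 10⁻⁴/8 × 10⁻⁴)·(+0.5) = 34.2062 psu.
Increase required: 34.2062 − 33.22 = 0.9862 psu.

0.99 psu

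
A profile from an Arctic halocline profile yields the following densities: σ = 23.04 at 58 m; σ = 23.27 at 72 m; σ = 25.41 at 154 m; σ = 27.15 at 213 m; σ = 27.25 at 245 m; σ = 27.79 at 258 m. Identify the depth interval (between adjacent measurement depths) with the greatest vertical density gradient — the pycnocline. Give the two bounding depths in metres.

Compute the density gradient over each adjacent pair:
  58–72 m: Δρ/Δz = 0.23/14 = 0.016 kg m⁻⁴
  72–154 m: Δρ/Δz = 2.14/82 = 0.026 kg m⁻⁴
  154–213 m: Δρ/Δz = 1.74/59 = 0.029 kg m⁻⁴
  213–245 m: Δρ/Δz = 0.10/32 = 3.1 × 10⁻³ kg m⁻⁴
  245–258 m: Δρ/Δz = 0.54/13 = 0.042 kg m⁻⁴
The largest gradient is in the 245–258 m interval — the pycnocline.

245–258 m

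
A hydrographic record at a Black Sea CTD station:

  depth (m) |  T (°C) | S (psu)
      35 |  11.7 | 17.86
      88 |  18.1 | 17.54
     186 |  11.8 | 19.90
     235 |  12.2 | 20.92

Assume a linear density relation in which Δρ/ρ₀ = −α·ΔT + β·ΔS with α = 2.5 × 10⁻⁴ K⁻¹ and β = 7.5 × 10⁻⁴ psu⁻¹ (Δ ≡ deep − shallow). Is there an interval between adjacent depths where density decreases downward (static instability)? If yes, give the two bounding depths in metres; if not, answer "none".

Evaluate Δρ/ρ₀ = −αΔT + βΔS across each adjacent pair:
  35–88 m: −αΔT+βΔS = −(2.5 × 10⁻⁴)(+6.4)+(7.5 × 10⁻⁴)(-0.32) = -1.8 × 10⁻³ → UNSTABLE
  88–186 m: −αΔT+βΔS = −(2.5 × 10⁻⁴)(-6.3)+(7.5 × 10⁻⁴)(+2.36) = 3.3 × 10⁻³ → stable
  186–235 m: −αΔT+βΔS = −(2.5 × 10⁻⁴)(+0.4)+(7.5 × 10⁻⁴)(+1.02) = 6.7 × 10⁻⁴ → stable
The 35–88 m interval has Δρ < 0: lighter water underlies denser water.

35–88 m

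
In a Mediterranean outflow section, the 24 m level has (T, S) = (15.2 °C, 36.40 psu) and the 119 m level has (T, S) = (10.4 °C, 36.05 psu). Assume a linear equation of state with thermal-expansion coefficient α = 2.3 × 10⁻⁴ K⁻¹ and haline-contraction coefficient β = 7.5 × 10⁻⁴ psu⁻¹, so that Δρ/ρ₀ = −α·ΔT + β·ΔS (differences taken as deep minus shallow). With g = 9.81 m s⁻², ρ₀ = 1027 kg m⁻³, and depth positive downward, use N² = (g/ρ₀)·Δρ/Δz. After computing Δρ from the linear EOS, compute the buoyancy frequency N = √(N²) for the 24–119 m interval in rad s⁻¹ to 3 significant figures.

ΔT = -4.8 K, ΔS = -0.35 psu (deep − shallow).
Δρ/ρ₀ = −αΔT + βΔS = 1.104 × 10⁻³ − 2.625 × 10⁻⁴ = 8.415 × 10⁻⁴, so Δρ ≈ 0.8642 kg m⁻³.
N² = (g/ρ₀)·Δρ/Δz = g·(Δρ/ρ₀)/Δz = 9.81 × 8.415 × 10⁻⁴ / 95 = 8.6896 × 10⁻⁵ s⁻².
N = √(8.6896 × 10⁻⁵) = 9.3218 × 10⁻³ rad s⁻¹ ≈ 9.32 × 10⁻³ rad s⁻¹.

9.32 × 10⁻³ rad s⁻¹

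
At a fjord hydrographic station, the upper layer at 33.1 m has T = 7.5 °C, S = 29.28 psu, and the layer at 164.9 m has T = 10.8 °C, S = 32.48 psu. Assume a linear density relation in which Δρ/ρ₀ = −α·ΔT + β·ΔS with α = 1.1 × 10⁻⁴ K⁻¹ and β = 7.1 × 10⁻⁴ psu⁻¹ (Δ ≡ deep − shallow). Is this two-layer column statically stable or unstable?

ΔT = 10.8 − 7.5 = +3.3 K and ΔS = 32.48 − 29.28 = +3.20 psu (deep − shallow).
−αΔT = -3.63 × 10⁻⁴; βΔS = 2.272 × 10⁻³; sum Δρ/ρ₀ = 1.909 × 10⁻³.
Δρ/ρ₀ > 0, so Δρ > 0: deeper water is denser → statically stable.

stable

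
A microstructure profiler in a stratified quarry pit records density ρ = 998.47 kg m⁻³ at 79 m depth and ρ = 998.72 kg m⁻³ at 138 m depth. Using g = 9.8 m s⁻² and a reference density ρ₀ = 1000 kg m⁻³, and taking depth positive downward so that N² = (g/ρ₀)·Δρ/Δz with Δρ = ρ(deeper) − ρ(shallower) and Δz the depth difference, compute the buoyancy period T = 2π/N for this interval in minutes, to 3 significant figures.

Δρ = 998.72 − 998.47 = 0.25 kg m⁻³ over Δz = 138 − 79 = 59 m.
N² = (9.8/1000) × (0.25/59) = 4.1525 × 10⁻⁵ s⁻².
N = √(4.1525 × 10⁻⁵) = 6.4440 × 10⁻³ rad s⁻¹, so T = 2π/N = 975.04 s = 16.251 min ≈ 16.3 min.
N² > 0, so the interval is statically stable.

16.3 min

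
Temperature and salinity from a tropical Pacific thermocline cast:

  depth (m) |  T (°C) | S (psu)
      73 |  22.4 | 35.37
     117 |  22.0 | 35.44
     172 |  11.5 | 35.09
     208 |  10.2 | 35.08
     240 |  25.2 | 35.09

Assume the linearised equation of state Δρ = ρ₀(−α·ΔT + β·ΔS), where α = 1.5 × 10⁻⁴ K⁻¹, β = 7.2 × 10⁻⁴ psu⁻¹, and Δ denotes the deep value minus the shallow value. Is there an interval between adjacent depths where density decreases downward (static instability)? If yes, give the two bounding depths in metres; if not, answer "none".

Evaluate Δρ/ρ₀ = −αΔT + βΔS across each adjacent pair:
  73–117 m: −αΔT+βΔS = −(1.5 × 10⁻⁴)(-0.4)+(7.2 × 10⁻⁴)(+0.07) = 1.1 × 10⁻⁴ → stable
  117–172 m: −αΔT+βΔS = −(1.5 × 10⁻⁴)(-10.5)+(7.2 × 10⁻⁴)(-0.35) = 1.3 × 10⁻³ → stable
  172–208 m: −αΔT+βΔS = −(1.5 × 10⁻⁴)(-1.3)+(7.2 × 10⁻⁴)(-0.01) = 1.9 × 10⁻⁴ → stable
  208–240 m: −αΔT+βΔS = −(1.5 × 10⁻⁴)(+15.0)+(7.2 × 10⁻⁴)(+0.01) = -2.2 × 10⁻³ → UNSTABLE
The 208–240 m interval has Δρ < 0: lighter water underlies denser water.

208–240 m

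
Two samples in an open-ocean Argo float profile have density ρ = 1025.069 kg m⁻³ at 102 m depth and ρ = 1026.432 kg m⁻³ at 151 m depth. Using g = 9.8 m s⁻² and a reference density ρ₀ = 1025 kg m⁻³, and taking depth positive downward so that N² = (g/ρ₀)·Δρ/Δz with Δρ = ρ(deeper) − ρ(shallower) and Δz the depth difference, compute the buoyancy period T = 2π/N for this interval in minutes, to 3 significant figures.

Δρ = 1026.432 − 1025.069 = 1.363 kg m⁻³ over Δz = 151 − 102 = 49 m.
N² = (9.8/1025) × (1.363/49) = 2.6595 × 10⁻⁴ s⁻².
N = √(2.6595 × 10⁻⁴) = 0.016308 rad s⁻¹, so T = 2π/N = 385.28 s = 6.4213 min ≈ 6.42 min.

6.42 min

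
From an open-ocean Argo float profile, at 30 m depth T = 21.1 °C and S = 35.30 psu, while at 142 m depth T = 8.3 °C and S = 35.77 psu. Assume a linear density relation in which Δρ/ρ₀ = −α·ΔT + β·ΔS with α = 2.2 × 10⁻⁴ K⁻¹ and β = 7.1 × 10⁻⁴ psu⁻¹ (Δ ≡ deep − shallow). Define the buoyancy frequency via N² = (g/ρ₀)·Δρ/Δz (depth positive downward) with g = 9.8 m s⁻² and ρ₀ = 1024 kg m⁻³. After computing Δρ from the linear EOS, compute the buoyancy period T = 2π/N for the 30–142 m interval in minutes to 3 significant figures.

ΔT = -12.8 K, ΔS = +0.47 psu (deep − shallow).
Δρ/ρ₀ = −αΔT + βΔS = 2.816 × 10⁻³ + 3.337 × 10⁻⁴ = 3.1497 × 10⁻³, so Δρ ≈ 3.225 kg m⁻³.
N² = (g/ρ₀)·Δρ/Δz = g·(Δρ/ρ₀)/Δz = 9.8 × 3.1497 × 10⁻³ / 112 = 2.7560 × 10⁻⁴ s⁻².
N = √(2.7560 × 10⁻⁴) = 0.016601 rad s⁻¹ → T = 2π/N = 378.48 s = 6.3080 min ≈ 6.31 min.

6.31 min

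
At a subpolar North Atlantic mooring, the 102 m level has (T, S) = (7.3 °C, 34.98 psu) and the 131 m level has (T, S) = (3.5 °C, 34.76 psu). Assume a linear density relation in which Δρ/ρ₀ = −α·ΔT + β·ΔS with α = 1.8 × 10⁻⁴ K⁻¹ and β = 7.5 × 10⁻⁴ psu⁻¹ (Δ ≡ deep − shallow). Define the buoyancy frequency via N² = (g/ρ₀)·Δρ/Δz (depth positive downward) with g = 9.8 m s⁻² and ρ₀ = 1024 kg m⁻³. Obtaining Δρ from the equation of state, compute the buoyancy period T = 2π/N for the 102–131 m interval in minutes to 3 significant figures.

ΔT = -3.8 K, ΔS = -0.22 psu (deep − shallow).
Δρ/ρ₀ = −αΔT + βΔS = 6.84 × 10⁻⁴ − 1.65 × 10⁻⁴ = 5.19 × 10⁻⁴, so Δρ ≈ 0.5315 kg m⁻³.
N² = (g/ρ₀)·Δρ/Δz = g·(Δρ/ρ₀)/Δz = 9.8 × 5.19 × 10⁻⁴ / 29 = 1.7539 × 10⁻⁴ s⁻².
N = √(1.7539 × 10⁻⁴) = 0.013243 rad s⁻¹ → T = 2π/N = 474.45 s = 7.9075 min ≈ 7.91 min.

7.91 min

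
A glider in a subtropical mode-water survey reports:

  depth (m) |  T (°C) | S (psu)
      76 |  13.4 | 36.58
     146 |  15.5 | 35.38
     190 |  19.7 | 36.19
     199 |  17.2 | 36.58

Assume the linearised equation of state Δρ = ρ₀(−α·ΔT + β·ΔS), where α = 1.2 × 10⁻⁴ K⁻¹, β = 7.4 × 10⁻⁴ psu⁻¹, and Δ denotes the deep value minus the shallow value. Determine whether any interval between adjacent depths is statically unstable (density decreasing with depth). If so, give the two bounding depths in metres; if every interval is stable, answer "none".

76–146 m

Evaluate Δρ/ρ₀ = −αΔT + βΔS across each adjacent pair:
  76–146 m: −αΔT+βΔS = −(1.2 × 10⁻⁴)(+2.1)+(7.4 × 10⁻⁴)(-1.20) = -1.1 × 10⁻³ → UNSTABLE
  146–190 m: −αΔT+βΔS = −(1.2 × 10⁻⁴)(+4.2)+(7.4 × 10⁻⁴)(+0.81) = 9.5 × 10⁻⁵ → stable
  190–199 m: −αΔT+βΔS = −(1.2 × 10⁻⁴)(-2.5)+(7.4 × 10⁻⁴)(+0.39) = 5.9 × 10⁻⁴ → stable
The 76–146 m interval has Δρ < 0: lighter water underlies denser water.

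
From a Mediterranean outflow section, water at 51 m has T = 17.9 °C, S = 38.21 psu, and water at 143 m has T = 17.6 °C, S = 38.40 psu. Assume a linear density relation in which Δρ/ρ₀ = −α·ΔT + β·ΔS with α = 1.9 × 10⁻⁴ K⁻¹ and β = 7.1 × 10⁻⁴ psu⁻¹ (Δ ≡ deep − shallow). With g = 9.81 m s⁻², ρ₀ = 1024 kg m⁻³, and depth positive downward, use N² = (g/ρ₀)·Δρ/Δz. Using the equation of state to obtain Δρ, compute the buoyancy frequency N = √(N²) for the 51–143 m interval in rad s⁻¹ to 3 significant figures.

4.52 × 10⁻³ rad s⁻¹

ΔT = -0.3 K, ΔS = +0.19 psu (deep − shallow).
Δρ/ρ₀ = −αΔT + βΔS = 5.70 × 10⁻⁵ + 1.349 × 10⁻⁴ = 1.919 × 10⁻⁴, so Δρ ≈ 0.1965 kg m⁻³.
N² = (g/ρ₀)·Δρ/Δz = g·(Δρ/ρ₀)/Δz = 9.81 × 1.919 × 10⁻⁴ / 92 = 2.0462 × 10⁻⁵ s⁻².
N = √(2.0462 × 10⁻⁵) = 4.5235 × 10⁻³ rad s⁻¹ ≈ 4.52 × 10⁻³ rad s⁻¹.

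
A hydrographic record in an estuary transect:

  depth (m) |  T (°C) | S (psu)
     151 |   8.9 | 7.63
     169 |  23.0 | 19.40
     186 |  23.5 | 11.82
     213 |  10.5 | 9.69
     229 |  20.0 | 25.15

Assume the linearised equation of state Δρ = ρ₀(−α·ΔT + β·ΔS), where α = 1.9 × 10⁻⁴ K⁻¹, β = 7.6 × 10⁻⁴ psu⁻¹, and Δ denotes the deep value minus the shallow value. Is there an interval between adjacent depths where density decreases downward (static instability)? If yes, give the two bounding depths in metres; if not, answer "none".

169–186 m

Evaluate Δρ/ρ₀ = −αΔT + βΔS across each adjacent pair:
  151–169 m: −αΔT+βΔS = −(1.9 × 10⁻⁴)(+14.1)+(7.6 × 10⁻⁴)(+11.77) = 6.3 × 10⁻³ → stable
  169–186 m: −αΔT+βΔS = −(1.9 × 10⁻⁴)(+0.5)+(7.6 × 10⁻⁴)(-7.58) = -5.9 × 10⁻³ → UNSTABLE
  186–213 m: −αΔT+βΔS = −(1.9 × 10⁻⁴)(-13.0)+(7.6 × 10⁻⁴)(-2.13) = 8.5 × 10⁻⁴ → stable
  213–229 m: −αΔT+βΔS = −(1.9 × 10⁻⁴)(+9.5)+(7.6 × 10⁻⁴)(+15.46) = 9.9 × 10⁻³ → stable
The 169–186 m interval has Δρ < 0: lighter water underlies denser water.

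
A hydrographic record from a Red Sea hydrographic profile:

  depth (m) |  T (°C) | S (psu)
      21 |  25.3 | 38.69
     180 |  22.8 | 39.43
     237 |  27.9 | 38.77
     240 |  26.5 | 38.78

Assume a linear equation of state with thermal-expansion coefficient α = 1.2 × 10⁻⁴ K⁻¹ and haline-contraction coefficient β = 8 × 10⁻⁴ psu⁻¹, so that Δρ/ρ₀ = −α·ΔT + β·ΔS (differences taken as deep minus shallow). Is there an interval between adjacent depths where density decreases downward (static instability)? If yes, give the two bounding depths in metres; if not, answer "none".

180–237 m

Evaluate Δρ/ρ₀ = −αΔT + βΔS across each adjacent pair:
  21–180 m: −αΔT+βΔS = −(1.2 × 10⁻⁴)(-2.5)+(8 × 10⁻⁴)(+0.74) = 8.9 × 10⁻⁴ → stable
  180–237 m: −αΔT+βΔS = −(1.2 × 10⁻⁴)(+5.1)+(8 × 10⁻⁴)(-0.66) = -1.1 × 10⁻³ → UNSTABLE
  237–240 m: −αΔT+βΔS = −(1.2 × 10⁻⁴)(-1.4)+(8 × 10⁻⁴)(+0.01) = 1.8 × 10⁻⁴ → stable
The 180–237 m interval has Δρ < 0: lighter water underlies denser water.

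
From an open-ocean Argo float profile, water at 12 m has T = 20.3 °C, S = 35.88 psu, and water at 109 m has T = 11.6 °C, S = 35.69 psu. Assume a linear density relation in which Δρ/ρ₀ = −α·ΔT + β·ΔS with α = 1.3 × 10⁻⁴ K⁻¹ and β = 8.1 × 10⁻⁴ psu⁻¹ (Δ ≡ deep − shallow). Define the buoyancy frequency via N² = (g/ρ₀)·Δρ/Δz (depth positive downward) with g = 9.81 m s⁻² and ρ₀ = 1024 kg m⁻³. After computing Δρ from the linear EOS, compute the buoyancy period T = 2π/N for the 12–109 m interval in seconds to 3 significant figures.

ΔT = -8.7 K, ΔS = -0.19 psu (deep − shallow).
Δρ/ρ₀ = −αΔT + βΔS = 1.131 × 10⁻³ − 1.539 × 10⁻⁴ = 9.771 × 10⁻⁴, so Δρ ≈ 1.001 kg m⁻³.
N² = (g/ρ₀)·Δρ/Δz = g·(Δρ/ρ₀)/Δz = 9.81 × 9.771 × 10⁻⁴ / 97 = 9.8818 × 10⁻⁵ s⁻².
N = √(9.8818 × 10⁻⁵) = 9.9407 × 10⁻³ rad s⁻¹ → T = 2π/N = 632.07 s ≈ 632 s.

632 s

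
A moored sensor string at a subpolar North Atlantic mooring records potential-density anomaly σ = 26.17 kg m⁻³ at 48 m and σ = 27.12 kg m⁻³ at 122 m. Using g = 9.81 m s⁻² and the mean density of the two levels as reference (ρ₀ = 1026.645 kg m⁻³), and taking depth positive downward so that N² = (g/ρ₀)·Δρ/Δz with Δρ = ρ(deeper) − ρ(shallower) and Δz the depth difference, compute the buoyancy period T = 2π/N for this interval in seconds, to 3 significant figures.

567 s

Δρ = 1027.12 − 1026.17 = 0.95 kg m⁻³ over Δz = 122 − 48 = 74 m.
N² = (9.81/1026.645) × (0.95/74) = 1.2267 × 10⁻⁴ s⁻².
N = √(1.2267 × 10⁻⁴) = 0.011076 rad s⁻¹, so T = 2π/N = 567.28 s ≈ 567 s.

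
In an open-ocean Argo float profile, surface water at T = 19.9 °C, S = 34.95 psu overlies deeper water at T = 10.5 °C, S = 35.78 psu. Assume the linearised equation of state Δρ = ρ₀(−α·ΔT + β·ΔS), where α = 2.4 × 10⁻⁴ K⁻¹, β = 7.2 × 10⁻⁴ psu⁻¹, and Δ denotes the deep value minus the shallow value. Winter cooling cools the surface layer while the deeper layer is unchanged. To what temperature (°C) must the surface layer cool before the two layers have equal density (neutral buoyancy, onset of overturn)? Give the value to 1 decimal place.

Neutral buoyancy requires Δρ = 0, i.e. −α(T_deep − T_surf′) + β(S_deep − S_surf) = 0.
T_surf′ = T_deep − (β/α)·ΔS = 10.5 − (7.2 × 10⁻⁴/2.4 × 10⁻⁴)·(+0.83) = 8.010 °C.
Cooling required: 19.9 − (8.010) = 11.890 °C.

8.0 °C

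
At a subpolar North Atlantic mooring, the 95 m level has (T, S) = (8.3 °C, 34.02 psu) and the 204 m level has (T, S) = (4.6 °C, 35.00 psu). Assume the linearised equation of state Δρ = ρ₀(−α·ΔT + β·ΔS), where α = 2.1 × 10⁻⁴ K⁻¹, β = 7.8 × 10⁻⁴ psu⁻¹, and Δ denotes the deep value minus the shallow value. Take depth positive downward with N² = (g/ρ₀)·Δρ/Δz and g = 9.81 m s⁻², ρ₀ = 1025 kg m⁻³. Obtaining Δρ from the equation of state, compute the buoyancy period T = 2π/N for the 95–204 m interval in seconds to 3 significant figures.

533 s

ΔT = -3.7 K, ΔS = +0.98 psu (deep − shallow).
Δρ/ρ₀ = −αΔT + βΔS = 7.77 × 10⁻⁴ + 7.644 × 10⁻⁴ = 1.5414 × 10⁻³, so Δρ ≈ 1.580 kg m⁻³.
N² = (g/ρ₀)·Δρ/Δz = g·(Δρ/ρ₀)/Δz = 9.81 × 1.5414 × 10⁻³ / 109 = 1.3873 × 10⁻⁴ s⁻².
N = √(1.3873 × 10⁻⁴) = 0.011778 rad s⁻¹ → T = 2π/N = 533.47 s ≈ 533 s.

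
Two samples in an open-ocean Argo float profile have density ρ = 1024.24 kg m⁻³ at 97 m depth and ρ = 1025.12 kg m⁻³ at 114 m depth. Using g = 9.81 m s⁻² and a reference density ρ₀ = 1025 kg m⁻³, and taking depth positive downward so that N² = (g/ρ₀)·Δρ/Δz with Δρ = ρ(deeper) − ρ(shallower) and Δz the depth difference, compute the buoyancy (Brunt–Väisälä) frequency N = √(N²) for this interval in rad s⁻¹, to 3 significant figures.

0.0223 rad s⁻¹

Δρ = 1025.12 − 1024.24 = 0.88 kg m⁻³ over Δz = 114 − 97 = 17 m.
N² = (9.81/1025) × (0.88/17) = 4.9543 × 10⁻⁴ s⁻².
N = √(4.9543 × 10⁻⁴) = 0.022258 rad s⁻¹ ≈ 0.0223 rad s⁻¹.
N² > 0, so the interval is statically stable.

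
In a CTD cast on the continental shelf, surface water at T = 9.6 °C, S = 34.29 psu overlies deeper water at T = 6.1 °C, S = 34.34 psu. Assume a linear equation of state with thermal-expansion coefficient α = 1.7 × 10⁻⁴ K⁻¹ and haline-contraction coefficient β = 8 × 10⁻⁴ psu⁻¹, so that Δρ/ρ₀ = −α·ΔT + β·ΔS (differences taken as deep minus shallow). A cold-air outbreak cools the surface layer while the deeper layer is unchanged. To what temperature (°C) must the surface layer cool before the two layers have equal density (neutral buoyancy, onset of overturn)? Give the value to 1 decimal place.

Neutral buoyancy requires Δρ = 0, i.e. −α(T_deep − T_surf′) + β(S_deep − S_surf) = 0.
T_surf′ = T_deep − (β/α)·ΔS = 6.1 − (8 × 10⁻⁴/1.7 × 10⁻⁴)·(+0.05) = 5.865 °C.
Cooling required: 9.6 − (5.865) = 3.735 °C.

5.9 °C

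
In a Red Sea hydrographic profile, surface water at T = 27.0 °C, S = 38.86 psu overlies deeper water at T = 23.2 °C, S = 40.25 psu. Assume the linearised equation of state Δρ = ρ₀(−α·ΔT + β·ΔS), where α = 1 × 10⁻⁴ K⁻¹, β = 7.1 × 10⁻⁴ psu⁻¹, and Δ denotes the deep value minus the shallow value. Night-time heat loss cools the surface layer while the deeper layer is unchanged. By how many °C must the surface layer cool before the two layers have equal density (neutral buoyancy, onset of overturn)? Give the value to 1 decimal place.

Neutral buoyancy requires Δρ = 0, i.e. −α(T_deep − T_surf′) + β(S_deep − S_surf) = 0.
T_surf′ = T_deep − (β/α)·ΔS = 23.2 − (7.1 × 10⁻⁴/1 × 10⁻⁴)·(+1.39) = 13.331 °C.
Cooling required: 27.0 − (13.331) = 13.669 °C.

13.7 °C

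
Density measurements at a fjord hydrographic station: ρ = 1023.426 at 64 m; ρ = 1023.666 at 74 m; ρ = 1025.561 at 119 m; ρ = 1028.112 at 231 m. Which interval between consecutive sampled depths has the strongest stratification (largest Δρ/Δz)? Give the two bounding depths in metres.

74–119 m

Compute the density gradient over each adjacent pair:
  64–74 m: Δρ/Δz = 0.240/10 = 0.024 kg m⁻⁴
  74–119 m: Δρ/Δz = 1.895/45 = 0.042 kg m⁻⁴
  119–231 m: Δρ/Δz = 2.551/112 = 0.023 kg m⁻⁴
The largest gradient is in the 74–119 m interval — the pycnocline.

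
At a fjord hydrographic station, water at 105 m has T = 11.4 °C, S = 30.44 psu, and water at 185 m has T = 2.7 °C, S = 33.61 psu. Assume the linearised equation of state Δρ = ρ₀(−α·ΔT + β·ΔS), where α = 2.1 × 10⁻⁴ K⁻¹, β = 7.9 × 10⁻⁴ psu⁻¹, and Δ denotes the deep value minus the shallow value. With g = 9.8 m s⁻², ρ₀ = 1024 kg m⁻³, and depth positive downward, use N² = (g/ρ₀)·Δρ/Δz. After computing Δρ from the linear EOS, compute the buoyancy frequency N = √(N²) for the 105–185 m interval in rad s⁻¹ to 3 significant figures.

0.0230 rad s⁻¹

ΔT = -8.7 K, ΔS = +3.17 psu (deep − shallow).
Δρ/ρ₀ = −αΔT + βΔS = 1.827 × 10⁻³ + 2.5043 × 10⁻³ = 4.3313 × 10⁻³, so Δρ ≈ 4.435 kg m⁻³.
N² = (g/ρ₀)·Δρ/Δz = g·(Δρ/ρ₀)/Δz = 9.8 × 4.3313 × 10⁻³ / 80 = 5.3058 × 10⁻⁴ s⁻².
N = √(5.3058 × 10⁻⁴) = 0.023034 rad s⁻¹ ≈ 0.0230 rad s⁻¹.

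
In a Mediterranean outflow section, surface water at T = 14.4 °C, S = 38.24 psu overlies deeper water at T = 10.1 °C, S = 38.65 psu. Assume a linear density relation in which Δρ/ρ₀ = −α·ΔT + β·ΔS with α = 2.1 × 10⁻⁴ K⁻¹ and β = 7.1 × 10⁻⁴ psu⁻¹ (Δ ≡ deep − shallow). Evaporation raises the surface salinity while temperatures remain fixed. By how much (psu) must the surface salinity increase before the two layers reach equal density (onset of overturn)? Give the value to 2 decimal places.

Neutral buoyancy requires −α(T_deep − T_surf) + β(S_deep − S_surf′) = 0.
S_surf′ = S_deep − (α/β)·ΔT = 38.65 − (2.1 × 10⁻⁴/7.1 × 10⁻⁴)·(-4.3) = 39.9218 psu.
Increase required: 39.9218 − 38.24 = 1.6818 psu.

1.68 psu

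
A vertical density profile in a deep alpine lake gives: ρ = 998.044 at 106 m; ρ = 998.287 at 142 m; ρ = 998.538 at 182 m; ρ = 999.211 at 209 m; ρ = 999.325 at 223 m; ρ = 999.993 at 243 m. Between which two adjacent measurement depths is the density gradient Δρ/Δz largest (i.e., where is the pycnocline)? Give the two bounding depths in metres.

Compute the density gradient over each adjacent pair:
  106–142 m: Δρ/Δz = 0.243/36 = 6.7 × 10⁻³ kg m⁻⁴
  142–182 m: Δρ/Δz = 0.251/40 = 6.3 × 10⁻³ kg m⁻⁴
  182–209 m: Δρ/Δz = 0.673/27 = 0.025 kg m⁻⁴
  209–223 m: Δρ/Δz = 0.114/14 = 8.1 × 10⁻³ kg m⁻⁴
  223–243 m: Δρ/Δz = 0.668/20 = 0.033 kg m⁻⁴
The largest gradient is in the 223–243 m interval — the pycnocline.

223–243 m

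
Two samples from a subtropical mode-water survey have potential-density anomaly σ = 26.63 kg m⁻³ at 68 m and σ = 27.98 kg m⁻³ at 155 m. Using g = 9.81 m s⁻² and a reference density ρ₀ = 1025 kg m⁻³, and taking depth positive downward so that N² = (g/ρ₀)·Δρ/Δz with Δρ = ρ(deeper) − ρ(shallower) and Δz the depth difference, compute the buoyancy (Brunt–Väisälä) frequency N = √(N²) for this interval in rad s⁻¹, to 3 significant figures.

0.0122 rad s⁻¹

Δρ = 1027.98 − 1026.63 = 1.35 kg m⁻³ over Δz = 155 − 68 = 87 m.
N² = (9.81/1025) × (1.35/87) = 1.4851 × 10⁻⁴ s⁻².
N = √(1.4851 × 10⁻⁴) = 0.012186 rad s⁻¹ ≈ 0.0122 rad s⁻¹.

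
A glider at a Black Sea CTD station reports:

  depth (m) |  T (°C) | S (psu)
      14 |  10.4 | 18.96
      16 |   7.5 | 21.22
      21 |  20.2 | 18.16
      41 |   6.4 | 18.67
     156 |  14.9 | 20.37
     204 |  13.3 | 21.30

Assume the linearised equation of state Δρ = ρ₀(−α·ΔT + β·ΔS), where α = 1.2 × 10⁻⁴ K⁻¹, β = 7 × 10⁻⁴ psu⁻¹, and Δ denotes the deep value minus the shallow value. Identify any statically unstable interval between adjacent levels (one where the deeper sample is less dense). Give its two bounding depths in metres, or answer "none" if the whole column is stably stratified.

16–21 m

Evaluate Δρ/ρ₀ = −αΔT + βΔS across each adjacent pair:
  14–16 m: −αΔT+βΔS = −(1.2 × 10⁻⁴)(-2.9)+(7 × 10⁻⁴)(+2.26) = 1.9 × 10⁻³ → stable
  16–21 m: −αΔT+βΔS = −(1.2 × 10⁻⁴)(+12.7)+(7 × 10⁻⁴)(-3.06) = -3.7 × 10⁻³ → UNSTABLE
  21–41 m: −αΔT+βΔS = −(1.2 × 10⁻⁴)(-13.8)+(7 × 10⁻⁴)(+0.51) = 2.0 × 10⁻³ → stable
  41–156 m: −αΔT+βΔS = −(1.2 × 10⁻⁴)(+8.5)+(7 × 10⁻⁴)(+1.70) = 1.7 × 10⁻⁴ → stable
  156–204 m: −αΔT+βΔS = −(1.2 × 10⁻⁴)(-1.6)+(7 × 10⁻⁴)(+0.93) = 8.4 × 10⁻⁴ → stable
The 16–21 m interval has Δρ < 0: lighter water underlies denser water.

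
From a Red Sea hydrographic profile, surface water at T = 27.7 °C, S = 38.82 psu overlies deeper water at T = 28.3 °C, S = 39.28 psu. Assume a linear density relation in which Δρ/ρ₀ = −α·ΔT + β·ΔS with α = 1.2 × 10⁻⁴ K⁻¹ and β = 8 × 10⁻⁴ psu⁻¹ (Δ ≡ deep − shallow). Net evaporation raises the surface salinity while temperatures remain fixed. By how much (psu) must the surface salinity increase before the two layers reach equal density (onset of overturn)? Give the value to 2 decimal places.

0.37 psu

Neutral buoyancy requires −α(T_deep − T_surf) + β(S_deep − S_surf′) = 0.
S_surf′ = S_deep − (α/β)·ΔT = 39.28 − (1.2 × 10⁻⁴/8 × 10⁻⁴)·(+0.6) = 39.1900 psu.
Increase required: 39.1900 − 38.82 = 0.3700 psu.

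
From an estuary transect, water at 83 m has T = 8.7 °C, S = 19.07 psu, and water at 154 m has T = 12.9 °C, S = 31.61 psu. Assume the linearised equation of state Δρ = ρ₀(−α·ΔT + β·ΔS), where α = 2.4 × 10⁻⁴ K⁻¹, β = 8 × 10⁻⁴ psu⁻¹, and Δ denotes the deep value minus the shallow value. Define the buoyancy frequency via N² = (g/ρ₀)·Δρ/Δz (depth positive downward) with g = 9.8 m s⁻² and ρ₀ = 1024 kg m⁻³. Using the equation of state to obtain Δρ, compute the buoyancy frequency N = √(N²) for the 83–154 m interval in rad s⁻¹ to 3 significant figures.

0.0353 rad s⁻¹

ΔT = +4.2 K, ΔS = +12.54 psu (deep − shallow).
Δρ/ρ₀ = −αΔT + βΔS = -1.008 × 10⁻³ + 0.010032 = 9.024 × 10⁻³, so Δρ ≈ 9.241 kg m⁻³.
N² = (g/ρ₀)·Δρ/Δz = g·(Δρ/ρ₀)/Δz = 9.8 × 9.024 × 10⁻³ / 71 = 1.2456 × 10⁻³ s⁻².
N = √(1.2456 × 10⁻³) = 0.035293 rad s⁻¹ ≈ 0.0353 rad s⁻¹.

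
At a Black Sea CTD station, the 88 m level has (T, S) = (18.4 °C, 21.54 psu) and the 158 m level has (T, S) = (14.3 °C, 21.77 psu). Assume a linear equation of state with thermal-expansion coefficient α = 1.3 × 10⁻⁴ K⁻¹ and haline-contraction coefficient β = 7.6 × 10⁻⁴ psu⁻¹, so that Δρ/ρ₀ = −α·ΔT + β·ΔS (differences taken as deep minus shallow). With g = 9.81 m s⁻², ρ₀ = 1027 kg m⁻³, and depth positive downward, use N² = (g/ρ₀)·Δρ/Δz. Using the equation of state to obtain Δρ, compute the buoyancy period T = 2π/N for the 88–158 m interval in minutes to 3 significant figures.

ΔT = -4.1 K, ΔS = +0.23 psu (deep − shallow).
Δρ/ρ₀ = −αΔT + βΔS = 5.33 × 10⁻⁴ + 1.748 × 10⁻⁴ = 7.078 × 10⁻⁴, so Δρ ≈ 0.7269 kg m⁻³.
N² = (g/ρ₀)·Δρ/Δz = g·(Δρ/ρ₀)/Δz = 9.81 × 7.078 × 10⁻⁴ / 70 = 9.9193 × 10⁻⁵ s⁻².
N = √(9.9193 × 10⁻⁵) = 9.9596 × 10⁻³ rad s⁻¹ → T = 2π/N = 630.87 s = 10.514 min ≈ 10.5 min.

10.5 min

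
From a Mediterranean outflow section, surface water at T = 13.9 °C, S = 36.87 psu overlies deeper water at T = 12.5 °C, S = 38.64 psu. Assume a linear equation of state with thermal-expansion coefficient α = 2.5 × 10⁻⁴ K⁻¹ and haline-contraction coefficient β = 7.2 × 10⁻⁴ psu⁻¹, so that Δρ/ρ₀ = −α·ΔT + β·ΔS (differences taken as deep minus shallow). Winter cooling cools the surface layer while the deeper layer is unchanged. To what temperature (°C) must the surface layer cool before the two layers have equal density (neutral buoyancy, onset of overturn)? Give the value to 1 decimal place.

7.4 °C

Neutral buoyancy requires Δρ = 0, i.e. −α(T_deep − T_surf′) + β(S_deep − S_surf) = 0.
T_surf′ = T_deep − (β/α)·ΔS = 12.5 − (7.2 × 10⁻⁴/2.5 × 10⁻⁴)·(+1.77) = 7.402 °C.
Cooling required: 13.9 − (7.402) = 6.498 °C.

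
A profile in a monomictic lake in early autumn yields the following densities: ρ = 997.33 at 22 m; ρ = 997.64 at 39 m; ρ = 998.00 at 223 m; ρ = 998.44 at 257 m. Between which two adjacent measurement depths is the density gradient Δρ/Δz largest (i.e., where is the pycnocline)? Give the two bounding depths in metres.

Compute the density gradient over each adjacent pair:
  22–39 m: Δρ/Δz = 0.31/17 = 0.018 kg m⁻⁴
  39–223 m: Δρ/Δz = 0.36/184 = 2.0 × 10⁻³ kg m⁻⁴
  223–257 m: Δρ/Δz = 0.44/34 = 0.013 kg m⁻⁴
The largest gradient is in the 22–39 m interval — the pycnocline.

22–39 m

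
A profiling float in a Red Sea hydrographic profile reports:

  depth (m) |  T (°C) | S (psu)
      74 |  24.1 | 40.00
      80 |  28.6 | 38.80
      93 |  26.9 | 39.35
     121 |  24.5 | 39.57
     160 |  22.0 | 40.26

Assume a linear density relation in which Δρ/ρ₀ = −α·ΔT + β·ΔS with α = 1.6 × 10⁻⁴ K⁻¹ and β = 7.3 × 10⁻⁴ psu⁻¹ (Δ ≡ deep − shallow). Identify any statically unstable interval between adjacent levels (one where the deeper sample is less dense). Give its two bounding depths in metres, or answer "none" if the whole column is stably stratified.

Evaluate Δρ/ρ₀ = −αΔT + βΔS across each adjacent pair:
  74–80 m: −αΔT+βΔS = −(1.6 × 10⁻⁴)(+4.5)+(7.3 × 10⁻⁴)(-1.20) = -1.6 × 10⁻³ → UNSTABLE
  80–93 m: −αΔT+βΔS = −(1.6 × 10⁻⁴)(-1.7)+(7.3 × 10⁻⁴)(+0.55) = 6.7 × 10⁻⁴ → stable
  93–121 m: −αΔT+βΔS = −(1.6 × 10⁻⁴)(-2.4)+(7.3 × 10⁻⁴)(+0.22) = 5.4 × 10⁻⁴ → stable
  121–160 m: −αΔT+βΔS = −(1.6 × 10⁻⁴)(-2.5)+(7.3 × 10⁻⁴)(+0.69) = 9.0 × 10⁻⁴ → stable
The 74–80 m interval has Δρ < 0: lighter water underlies denser water.

74–80 m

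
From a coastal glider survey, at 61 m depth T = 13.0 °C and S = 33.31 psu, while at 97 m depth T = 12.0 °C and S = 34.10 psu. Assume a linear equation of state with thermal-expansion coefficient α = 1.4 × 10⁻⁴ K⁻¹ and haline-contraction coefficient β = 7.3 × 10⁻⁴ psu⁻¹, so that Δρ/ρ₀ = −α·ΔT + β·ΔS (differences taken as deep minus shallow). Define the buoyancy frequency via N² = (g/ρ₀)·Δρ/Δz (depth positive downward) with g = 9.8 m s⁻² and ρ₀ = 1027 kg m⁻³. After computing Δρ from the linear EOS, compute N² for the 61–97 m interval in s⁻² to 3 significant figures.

ΔT = -1.0 K, ΔS = +0.79 psu (deep − shallow).
Δρ/ρ₀ = −αΔT + βΔS = 1.40 × 10⁻⁴ + 5.767 × 10⁻⁴ = 7.167 × 10⁻⁴, so Δρ ≈ 0.7361 kg m⁻³.
N² = (g/ρ₀)·Δρ/Δz = g·(Δρ/ρ₀)/Δz = 9.8 × 7.167 × 10⁻⁴ / 36 = 1.9510 × 10⁻⁴ s⁻² ≈ 1.95 × 10⁻⁴ s⁻².

1.95 × 10⁻⁴ s⁻²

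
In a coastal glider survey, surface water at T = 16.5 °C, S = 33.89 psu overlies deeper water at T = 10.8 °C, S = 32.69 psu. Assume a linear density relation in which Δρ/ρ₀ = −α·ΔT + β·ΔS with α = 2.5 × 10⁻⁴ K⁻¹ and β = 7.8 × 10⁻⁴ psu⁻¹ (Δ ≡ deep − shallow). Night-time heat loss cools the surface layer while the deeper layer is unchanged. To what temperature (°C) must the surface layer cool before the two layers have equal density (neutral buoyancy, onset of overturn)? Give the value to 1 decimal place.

14.5 °C

Neutral buoyancy requires Δρ = 0, i.e. −α(T_deep − T_surf′) + β(S_deep − S_surf) = 0.
T_surf′ = T_deep − (β/α)·ΔS = 10.8 − (7.8 × 10⁻⁴/2.5 × 10⁻⁴)·(-1.20) = 14.544 °C.
Cooling required: 16.5 − (14.544) = 1.956 °C.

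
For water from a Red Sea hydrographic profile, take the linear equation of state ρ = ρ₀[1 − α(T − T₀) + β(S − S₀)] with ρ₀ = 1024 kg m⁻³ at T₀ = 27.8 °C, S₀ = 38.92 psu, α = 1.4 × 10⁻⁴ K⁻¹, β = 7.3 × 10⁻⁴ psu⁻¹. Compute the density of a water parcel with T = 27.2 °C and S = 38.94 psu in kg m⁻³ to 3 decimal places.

T − T₀ = -0.6 K, S − S₀ = +0.02 psu.
Bracket = 1 − α·(-0.6) + β·(+0.02) = 1 + (9.86 × 10⁻⁵) = 1.0000986.
ρ = 1024 × 1.0000986 = 1024.101 kg m⁻³.

1024.101 kg m⁻³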